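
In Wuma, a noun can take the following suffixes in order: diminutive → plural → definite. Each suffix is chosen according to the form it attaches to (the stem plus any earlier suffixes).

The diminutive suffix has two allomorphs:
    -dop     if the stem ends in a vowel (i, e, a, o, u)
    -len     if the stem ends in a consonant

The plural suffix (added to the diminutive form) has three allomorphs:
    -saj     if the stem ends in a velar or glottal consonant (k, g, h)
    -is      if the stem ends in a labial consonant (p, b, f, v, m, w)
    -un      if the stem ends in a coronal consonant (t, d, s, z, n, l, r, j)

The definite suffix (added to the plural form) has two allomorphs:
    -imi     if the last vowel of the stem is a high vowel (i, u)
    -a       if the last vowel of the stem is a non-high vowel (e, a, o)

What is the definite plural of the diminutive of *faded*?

fadedlenunimi

*faded* — final sound /d/ (a consonant) → -len → *fadedlen*.
The diminutive form *fadedlen*: final consonant = /n/, coronal → -un → *fadedlenun*.
The plural form *fadedlenun* — last vowel /u/ (a high vowel) → -imi → *fadedlenunimi*.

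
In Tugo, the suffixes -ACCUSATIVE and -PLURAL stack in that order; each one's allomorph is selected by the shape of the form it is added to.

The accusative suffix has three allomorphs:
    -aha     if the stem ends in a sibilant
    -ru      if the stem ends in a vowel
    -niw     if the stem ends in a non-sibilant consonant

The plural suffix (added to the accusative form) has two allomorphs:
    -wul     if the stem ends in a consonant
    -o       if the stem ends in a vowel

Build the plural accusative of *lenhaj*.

lenhajniwwul

Since the final sound of *lenhaj* is /j/ (a non-sibilant consonant), it takes -niw, giving *lenhajniw*.
The final sound of the accusative form *lenhajniw* is /w/, which is a consonant, so the plural suffix is -wul, giving *lenhajniwwul*.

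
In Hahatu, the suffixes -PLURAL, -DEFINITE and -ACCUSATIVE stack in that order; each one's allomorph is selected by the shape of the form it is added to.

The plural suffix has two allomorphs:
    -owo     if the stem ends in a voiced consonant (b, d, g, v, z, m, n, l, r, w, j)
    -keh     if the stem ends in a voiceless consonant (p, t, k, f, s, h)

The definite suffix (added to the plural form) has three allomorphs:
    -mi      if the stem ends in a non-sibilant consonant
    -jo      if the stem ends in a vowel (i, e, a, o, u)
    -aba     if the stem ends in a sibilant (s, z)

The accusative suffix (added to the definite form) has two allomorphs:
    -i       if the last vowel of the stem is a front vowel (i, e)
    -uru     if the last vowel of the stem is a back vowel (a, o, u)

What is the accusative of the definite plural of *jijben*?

jijbenowojouru

*jijben* — final consonant /n/ (voiced) → -owo → *jijbenowo*.
The plural form *jijbenowo* — final sound /o/ (a vowel) → -jo → *jijbenowojo*.
The definite form *jijbenowojo*: last vowel = /o/, a back vowel → -uru → *jijbenowojouru*.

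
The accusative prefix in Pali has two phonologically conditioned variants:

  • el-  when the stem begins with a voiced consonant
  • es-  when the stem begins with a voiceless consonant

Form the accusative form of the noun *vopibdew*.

elvopibdew

Since the first consonant of *vopibdew* is /v/ (voiced), it takes el-, giving *elvopibdew*.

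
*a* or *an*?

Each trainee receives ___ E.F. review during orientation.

The indefinite article is chosen by the initial *sound* of the following word, not its spelling.
The initialism *E.F.* is read letter by letter; the first letter, E, is pronounced /iː/, which begins with a vowel sound.
So the article is *an*: Each trainee receives an E.F. review during orientation.

an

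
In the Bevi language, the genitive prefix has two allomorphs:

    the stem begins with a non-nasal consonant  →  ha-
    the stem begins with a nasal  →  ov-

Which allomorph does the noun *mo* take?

Since the first consonant of *mo* is /m/ (a nasal), it takes ov-.

ov-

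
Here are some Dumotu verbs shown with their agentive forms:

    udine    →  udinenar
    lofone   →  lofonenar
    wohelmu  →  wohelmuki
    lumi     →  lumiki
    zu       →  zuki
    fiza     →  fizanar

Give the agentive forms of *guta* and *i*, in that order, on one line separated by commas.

Looking at the last vowel of each stem: -ki when the last vowel of the stem is a high vowel (*wohelmu*, *lumi*, *zu*); -nar when the last vowel of the stem is a non-high vowel (*udine*, *lofone*, *fiza*).
The last vowel of *guta* is /a/, which is a non-high vowel, so the suffix is -nar, giving *gutanar*.
*i*: last vowel = /i/, a high vowel → -ki → *iki*.

gutanar, iki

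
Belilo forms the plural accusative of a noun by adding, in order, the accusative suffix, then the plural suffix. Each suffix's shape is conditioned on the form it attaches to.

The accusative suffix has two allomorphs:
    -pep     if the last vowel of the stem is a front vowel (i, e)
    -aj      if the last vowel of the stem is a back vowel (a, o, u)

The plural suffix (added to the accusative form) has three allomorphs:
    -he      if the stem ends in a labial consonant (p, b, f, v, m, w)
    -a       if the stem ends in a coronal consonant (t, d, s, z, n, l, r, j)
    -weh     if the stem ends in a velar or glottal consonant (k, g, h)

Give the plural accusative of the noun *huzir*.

*huzir* — last vowel /i/ (a front vowel) → -pep → *huzirpep*.
The final consonant of the accusative form *huzirpep* is /p/, which is labial, so the plural suffix is -he, giving *huzirpephe*.

huzirpephe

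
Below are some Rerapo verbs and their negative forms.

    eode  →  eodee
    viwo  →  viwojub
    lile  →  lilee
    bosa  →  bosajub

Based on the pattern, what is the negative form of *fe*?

Looking at the last vowel of each stem: -e when the last vowel of the stem is a front vowel (*eode*, *lile*); -jub when the last vowel of the stem is a back vowel (*viwo*, *bosa*).
*fe* — last vowel /e/ (a front vowel) → -e → *fee*.

fee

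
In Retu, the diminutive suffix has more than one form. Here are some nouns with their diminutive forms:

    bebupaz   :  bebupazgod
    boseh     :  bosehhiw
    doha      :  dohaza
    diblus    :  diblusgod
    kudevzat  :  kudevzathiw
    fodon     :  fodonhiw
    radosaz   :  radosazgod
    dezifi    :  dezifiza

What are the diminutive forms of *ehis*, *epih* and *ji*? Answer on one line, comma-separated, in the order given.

The pattern is sibilance of the final sound: -god when the stem ends in a sibilant (*bebupaz*, *diblus*, *radosaz*); -hiw when the stem ends in a non-sibilant consonant (*boseh*, *kudevzat*, *fodon*); -za when the stem ends in a vowel (*doha*, *dezifi*).
*ehis*: final sound = /s/, a sibilant → -god → *ehisgod*.
The final sound of *epih* is /h/, which is a non-sibilant consonant, so the suffix is -hiw, giving *epihhiw*.
The final sound of *ji* is /i/, which is a vowel, so the suffix is -za, giving *jiza*.

ehisgod, epihhiw, jiza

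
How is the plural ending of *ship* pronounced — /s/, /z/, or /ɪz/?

The stem *ship* ends in a voiceless non-sibilant consonant.
The plural suffix surfaces as /ɪz/ after sibilants, /s/ after other voiceless consonants, and /z/ after other voiced sounds.
So the plural -s on *ship* is pronounced /s/.

/s/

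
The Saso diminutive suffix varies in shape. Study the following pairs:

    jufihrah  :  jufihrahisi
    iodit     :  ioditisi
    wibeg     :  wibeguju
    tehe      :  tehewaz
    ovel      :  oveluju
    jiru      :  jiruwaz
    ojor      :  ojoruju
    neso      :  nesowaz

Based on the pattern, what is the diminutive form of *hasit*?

Looking at the final sound of each stem: -isi when the stem ends in a voiceless consonant (*jufihrah*, *iodit*); -uju when the stem ends in a voiced consonant (*wibeg*, *ovel*, *ojor*); -waz when the stem ends in a vowel (*tehe*, *jiru*, *neso*).
*hasit* — final sound /t/ (a voiceless consonant) → -isi → *hasitisi*.

hasitisi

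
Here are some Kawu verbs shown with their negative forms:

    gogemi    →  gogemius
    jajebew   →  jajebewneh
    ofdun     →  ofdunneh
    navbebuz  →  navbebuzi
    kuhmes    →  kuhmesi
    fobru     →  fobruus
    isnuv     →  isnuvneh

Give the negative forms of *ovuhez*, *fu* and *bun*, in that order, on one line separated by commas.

ovuhezi, fuus, bunneh

The alternation tracks the final sound of the stem — -i when the stem ends in a sibilant (*navbebuz*, *kuhmes*); -neh when the stem ends in a non-sibilant consonant (*jajebew*, *ofdun*, *isnuv*); -us when the stem ends in a vowel (*gogemi*, *fobru*).
The final sound of *ovuhez* is /z/, which is a sibilant, so the suffix is -i, giving *ovuhezi*.
Since the final sound of *fu* is /u/ (a vowel), it takes -us, giving *fuus*.
*bun*: final sound = /n/, a non-sibilant consonant → -neh → *bunneh*.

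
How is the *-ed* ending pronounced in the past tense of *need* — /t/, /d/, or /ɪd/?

The stem *need* ends in /t/ or /d/.
The -ed suffix is realized as /ɪd/ after /t, d/; as /t/ after other voiceless consonants; and as /d/ after other voiced sounds.
So -ed on *need* is pronounced /ɪd/.

/ɪd/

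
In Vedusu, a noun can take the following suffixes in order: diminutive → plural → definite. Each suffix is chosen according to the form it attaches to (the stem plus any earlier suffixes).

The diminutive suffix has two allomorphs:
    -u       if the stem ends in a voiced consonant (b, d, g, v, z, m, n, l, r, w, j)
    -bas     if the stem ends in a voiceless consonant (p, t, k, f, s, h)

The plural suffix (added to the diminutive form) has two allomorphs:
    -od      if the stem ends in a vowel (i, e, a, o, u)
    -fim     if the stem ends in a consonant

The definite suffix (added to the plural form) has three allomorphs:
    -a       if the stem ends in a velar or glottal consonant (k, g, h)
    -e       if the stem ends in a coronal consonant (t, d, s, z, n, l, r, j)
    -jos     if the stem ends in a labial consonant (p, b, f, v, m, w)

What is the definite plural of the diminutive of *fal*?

faluode

*fal* — final consonant /l/ (voiced) → -u → *falu*.
The diminutive form *falu* — final sound /u/ (a vowel) → -od → *faluod*.
The plural form *faluod*: final consonant = /d/, coronal → -e → *faluode*.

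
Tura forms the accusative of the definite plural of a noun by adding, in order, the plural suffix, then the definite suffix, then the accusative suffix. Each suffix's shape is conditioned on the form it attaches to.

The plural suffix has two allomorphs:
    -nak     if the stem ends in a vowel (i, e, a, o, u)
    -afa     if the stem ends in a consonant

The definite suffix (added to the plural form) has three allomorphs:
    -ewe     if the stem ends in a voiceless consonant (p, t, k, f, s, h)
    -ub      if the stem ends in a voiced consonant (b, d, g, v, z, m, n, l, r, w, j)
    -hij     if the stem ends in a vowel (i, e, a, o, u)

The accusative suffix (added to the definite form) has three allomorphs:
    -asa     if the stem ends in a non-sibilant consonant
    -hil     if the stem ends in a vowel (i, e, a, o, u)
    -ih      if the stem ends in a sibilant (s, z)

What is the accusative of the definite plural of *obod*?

*obod*: final sound = /d/, a consonant → -afa → *obodafa*.
Since the final sound of the plural form *obodafa* is /a/ (a vowel), it takes -hij, giving *obodafahij*.
The final sound of the definite form *obodafahij* is /j/, which is a non-sibilant consonant, so the accusative suffix is -asa, giving *obodafahijasa*.

obodafahijasa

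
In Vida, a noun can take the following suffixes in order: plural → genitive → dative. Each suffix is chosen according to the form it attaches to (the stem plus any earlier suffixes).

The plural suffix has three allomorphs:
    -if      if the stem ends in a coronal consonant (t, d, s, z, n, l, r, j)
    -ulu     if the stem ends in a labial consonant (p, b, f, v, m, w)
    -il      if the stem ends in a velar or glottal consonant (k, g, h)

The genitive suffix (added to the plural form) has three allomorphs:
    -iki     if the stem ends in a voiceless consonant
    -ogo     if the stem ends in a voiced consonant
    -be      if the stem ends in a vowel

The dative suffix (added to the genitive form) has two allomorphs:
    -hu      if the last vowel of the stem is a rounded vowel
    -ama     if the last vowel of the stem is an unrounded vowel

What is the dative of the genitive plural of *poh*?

Since the final consonant of *poh* is /h/ (velar/glottal), it takes -il, giving *pohil*.
Since the final sound of the plural form *pohil* is /l/ (a voiced consonant), it takes -ogo, giving *pohilogo*.
Since the last vowel of the genitive form *pohilogo* is /o/ (a rounded vowel), it takes -hu, giving *pohilogohu*.

pohilogohu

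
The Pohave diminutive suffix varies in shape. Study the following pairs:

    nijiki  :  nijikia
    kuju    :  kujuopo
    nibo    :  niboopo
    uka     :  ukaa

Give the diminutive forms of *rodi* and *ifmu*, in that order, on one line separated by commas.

rodia, ifmuopo

The alternation tracks the last vowel of the stem — -opo when the last vowel of the stem is a rounded vowel (*kuju*, *nibo*); -a when the last vowel of the stem is an unrounded vowel (*nijiki*, *uka*).
The last vowel of *rodi* is /i/, which is an unrounded vowel, so the suffix is -a, giving *rodia*.
Since the last vowel of *ifmu* is /u/ (a rounded vowel), it takes -opo, giving *ifmuopo*.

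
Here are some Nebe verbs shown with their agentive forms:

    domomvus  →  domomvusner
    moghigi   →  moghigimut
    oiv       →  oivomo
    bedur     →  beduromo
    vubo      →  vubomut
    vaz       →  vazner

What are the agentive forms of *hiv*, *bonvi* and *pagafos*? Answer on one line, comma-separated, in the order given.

The suffix is conditioned by the final sound: -ner when the stem ends in a sibilant (*domomvus*, *vaz*); -omo when the stem ends in a non-sibilant consonant (*oiv*, *bedur*); -mut when the stem ends in a vowel (*moghigi*, *vubo*).
*hiv* — final sound /v/ (a non-sibilant consonant) → -omo → *hivomo*.
Since the final sound of *bonvi* is /i/ (a vowel), it takes -mut, giving *bonvimut*.
Since the final sound of *pagafos* is /s/ (a sibilant), it takes -ner, giving *pagafosner*.

hivomo, bonvimut, pagafosner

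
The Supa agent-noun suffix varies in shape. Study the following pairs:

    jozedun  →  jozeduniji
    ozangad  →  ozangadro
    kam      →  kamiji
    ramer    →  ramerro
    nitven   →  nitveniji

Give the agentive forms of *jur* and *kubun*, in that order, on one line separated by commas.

Looking at the final consonant of each stem: -iji when the stem ends in a nasal (*jozedun*, *kam*, *nitven*); -ro when the stem ends in a non-nasal consonant (*ozangad*, *ramer*).
Since the final consonant of *jur* is /r/ (non-nasal), it takes -ro, giving *jurro*.
Since the final consonant of *kubun* is /n/ (a nasal), it takes -iji, giving *kubuniji*.

jurro, kubuniji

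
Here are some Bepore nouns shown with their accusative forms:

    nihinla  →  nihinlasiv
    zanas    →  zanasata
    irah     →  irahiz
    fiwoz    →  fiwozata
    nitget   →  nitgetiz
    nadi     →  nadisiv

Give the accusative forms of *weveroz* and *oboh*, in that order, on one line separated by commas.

weverozata, obohiz

The pattern is sibilance of the final sound: -ata when the stem ends in a sibilant (*zanas*, *fiwoz*); -iz when the stem ends in a non-sibilant consonant (*irah*, *nitget*); -siv when the stem ends in a vowel (*nihinla*, *nadi*).
*weveroz* — final sound /z/ (a sibilant) → -ata → *weverozata*.
*oboh*: final sound = /h/, a non-sibilant consonant → -iz → *obohiz*.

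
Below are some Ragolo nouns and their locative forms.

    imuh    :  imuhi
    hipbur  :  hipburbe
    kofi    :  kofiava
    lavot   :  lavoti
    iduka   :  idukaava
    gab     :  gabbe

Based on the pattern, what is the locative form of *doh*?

The suffix is conditioned by the final sound: -i when the stem ends in a voiceless consonant (*imuh*, *lavot*); -be when the stem ends in a voiced consonant (*hipbur*, *gab*); -ava when the stem ends in a vowel (*kofi*, *iduka*).
*doh*: final sound = /h/, a voiceless consonant → -i → *dohi*.

dohi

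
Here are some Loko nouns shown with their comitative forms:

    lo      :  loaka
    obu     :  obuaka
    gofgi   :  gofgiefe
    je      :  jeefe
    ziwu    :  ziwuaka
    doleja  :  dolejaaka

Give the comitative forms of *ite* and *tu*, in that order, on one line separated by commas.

The alternation tracks the last vowel of the stem — -efe when the last vowel of the stem is a front vowel (*gofgi*, *je*); -aka when the last vowel of the stem is a back vowel (*lo*, *obu*, *ziwu*, *doleja*).
The last vowel of *ite* is /e/, which is a front vowel, so the suffix is -efe, giving *iteefe*.
The last vowel of *tu* is /u/, which is a back vowel, so the suffix is -aka, giving *tuaka*.

iteefe, tuaka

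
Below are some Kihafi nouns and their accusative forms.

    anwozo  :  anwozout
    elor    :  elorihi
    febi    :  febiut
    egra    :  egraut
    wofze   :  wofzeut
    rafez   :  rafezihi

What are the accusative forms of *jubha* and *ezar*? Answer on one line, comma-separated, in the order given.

jubhaut, ezarihi

The alternation tracks the final sound of the stem — -ihi when the stem ends in a consonant (*elor*, *rafez*); -ut when the stem ends in a vowel (*anwozo*, *febi*, *egra*, *wofze*).
Since the final sound of *jubha* is /a/ (a vowel), it takes -ut, giving *jubhaut*.
*ezar*: final sound = /r/, a consonant → -ihi → *ezarihi*.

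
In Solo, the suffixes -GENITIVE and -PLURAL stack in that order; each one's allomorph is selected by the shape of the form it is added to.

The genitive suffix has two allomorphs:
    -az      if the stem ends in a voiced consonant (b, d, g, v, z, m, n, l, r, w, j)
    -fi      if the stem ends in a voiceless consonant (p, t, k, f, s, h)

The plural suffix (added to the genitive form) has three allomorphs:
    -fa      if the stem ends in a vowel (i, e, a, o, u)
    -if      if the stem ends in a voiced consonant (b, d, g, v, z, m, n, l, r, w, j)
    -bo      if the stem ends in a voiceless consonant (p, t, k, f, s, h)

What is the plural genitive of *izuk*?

*izuk* — final consonant /k/ (voiceless) → -fi → *izukfi*.
The genitive form *izukfi*: final sound = /i/, a vowel → -fa → *izukfifa*.

izukfifa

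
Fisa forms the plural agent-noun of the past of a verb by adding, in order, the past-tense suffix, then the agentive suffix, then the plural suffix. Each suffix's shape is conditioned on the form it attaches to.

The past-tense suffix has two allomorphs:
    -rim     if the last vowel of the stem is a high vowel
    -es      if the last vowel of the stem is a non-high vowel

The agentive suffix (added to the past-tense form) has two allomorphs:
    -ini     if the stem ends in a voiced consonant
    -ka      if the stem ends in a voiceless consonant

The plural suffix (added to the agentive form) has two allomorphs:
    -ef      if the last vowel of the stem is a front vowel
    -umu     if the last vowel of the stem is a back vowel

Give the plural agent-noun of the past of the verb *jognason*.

The last vowel of *jognason* is /o/, which is a non-high vowel, so the past-tense suffix is -es, giving *jognasones*.
The past-tense form *jognasones* — final consonant /s/ (voiceless) → -ka → *jognasoneska*.
The agentive form *jognasoneska*: last vowel = /a/, a back vowel → -umu → *jognasoneskaumu*.

jognasoneskaumu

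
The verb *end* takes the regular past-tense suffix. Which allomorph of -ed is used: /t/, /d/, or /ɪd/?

/ɪd/

The stem *end* ends in /t/ or /d/.
The -ed suffix is realized as /ɪd/ after /t, d/; as /t/ after other voiceless consonants; and as /d/ after other voiced sounds.
So -ed on *end* is pronounced /ɪd/.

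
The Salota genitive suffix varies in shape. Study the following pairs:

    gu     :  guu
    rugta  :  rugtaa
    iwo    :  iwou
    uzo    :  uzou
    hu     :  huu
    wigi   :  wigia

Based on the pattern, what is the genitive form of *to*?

The alternation tracks the last vowel of the stem — -u when the last vowel of the stem is a rounded vowel (*gu*, *iwo*, *uzo*, *hu*); -a when the last vowel of the stem is an unrounded vowel (*rugta*, *wigi*).
*to* — last vowel /o/ (a rounded vowel) → -u → *tou*.

tou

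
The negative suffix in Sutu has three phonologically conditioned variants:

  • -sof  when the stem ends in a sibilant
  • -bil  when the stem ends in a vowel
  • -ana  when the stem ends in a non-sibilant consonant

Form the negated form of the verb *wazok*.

wazokana

*wazok*: final sound = /k/, a non-sibilant consonant → -ana → *wazokana*.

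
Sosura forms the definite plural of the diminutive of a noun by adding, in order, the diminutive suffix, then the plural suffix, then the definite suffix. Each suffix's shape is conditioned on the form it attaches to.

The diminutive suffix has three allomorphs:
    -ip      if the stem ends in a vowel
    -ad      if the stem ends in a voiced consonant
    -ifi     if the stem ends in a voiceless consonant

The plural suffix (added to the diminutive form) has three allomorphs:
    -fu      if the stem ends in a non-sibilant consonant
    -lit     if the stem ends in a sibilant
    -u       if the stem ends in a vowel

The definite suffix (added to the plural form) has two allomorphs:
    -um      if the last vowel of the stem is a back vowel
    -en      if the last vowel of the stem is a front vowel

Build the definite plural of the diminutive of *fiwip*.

The final sound of *fiwip* is /p/, which is a voiceless consonant, so the diminutive suffix is -ifi, giving *fiwipifi*.
Since the final sound of the diminutive form *fiwipifi* is /i/ (a vowel), it takes -u, giving *fiwipifiu*.
The plural form *fiwipifiu*: last vowel = /u/, a back vowel → -um → *fiwipifiuum*.

fiwipifiuum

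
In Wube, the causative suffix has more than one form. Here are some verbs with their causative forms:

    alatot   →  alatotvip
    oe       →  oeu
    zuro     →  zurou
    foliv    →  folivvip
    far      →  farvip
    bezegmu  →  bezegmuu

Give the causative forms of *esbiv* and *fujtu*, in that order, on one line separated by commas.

Looking at the final sound of each stem: -vip when the stem ends in a consonant (*alatot*, *foliv*, *far*); -u when the stem ends in a vowel (*oe*, *zuro*, *bezegmu*).
The final sound of *esbiv* is /v/, which is a consonant, so the suffix is -vip, giving *esbivvip*.
*fujtu*: final sound = /u/, a vowel → -u → *fujtuu*.

esbivvip, fujtuu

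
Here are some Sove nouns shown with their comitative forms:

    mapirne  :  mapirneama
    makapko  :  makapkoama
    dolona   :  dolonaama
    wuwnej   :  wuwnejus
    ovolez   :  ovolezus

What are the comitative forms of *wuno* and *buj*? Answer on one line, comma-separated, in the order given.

wunoama, bujus

The suffix is conditioned by the final sound: -us when the stem ends in a consonant (*wuwnej*, *ovolez*); -ama when the stem ends in a vowel (*mapirne*, *makapko*, *dolona*).
*wuno*: final sound = /o/, a vowel → -ama → *wunoama*.
*buj*: final sound = /j/, a consonant → -us → *bujus*.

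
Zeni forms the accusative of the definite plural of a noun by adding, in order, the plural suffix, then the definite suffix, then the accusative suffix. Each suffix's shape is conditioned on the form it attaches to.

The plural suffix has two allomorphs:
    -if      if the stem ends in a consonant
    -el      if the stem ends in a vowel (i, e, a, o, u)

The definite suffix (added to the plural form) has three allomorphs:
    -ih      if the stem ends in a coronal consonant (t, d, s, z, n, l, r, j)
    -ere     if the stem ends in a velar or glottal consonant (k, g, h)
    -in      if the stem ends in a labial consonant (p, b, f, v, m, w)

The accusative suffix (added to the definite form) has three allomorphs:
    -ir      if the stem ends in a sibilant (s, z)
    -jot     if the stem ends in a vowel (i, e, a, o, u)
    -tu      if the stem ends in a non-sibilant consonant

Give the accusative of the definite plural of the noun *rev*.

revifintu

The final sound of *rev* is /v/, which is a consonant, so the plural suffix is -if, giving *revif*.
The plural form *revif* — final consonant /f/ (labial) → -in → *revifin*.
The final sound of the definite form *revifin* is /n/, which is a non-sibilant consonant, so the accusative suffix is -tu, giving *revifintu*.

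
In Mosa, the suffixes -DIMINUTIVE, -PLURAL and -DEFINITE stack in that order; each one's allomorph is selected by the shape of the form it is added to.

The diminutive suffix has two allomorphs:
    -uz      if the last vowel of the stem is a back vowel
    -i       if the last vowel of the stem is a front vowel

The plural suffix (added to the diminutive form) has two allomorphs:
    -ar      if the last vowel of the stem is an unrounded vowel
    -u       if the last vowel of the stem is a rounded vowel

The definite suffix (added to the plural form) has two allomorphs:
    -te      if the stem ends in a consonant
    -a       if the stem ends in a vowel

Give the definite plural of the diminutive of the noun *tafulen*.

tafuleniarte

The last vowel of *tafulen* is /e/, which is a front vowel, so the diminutive suffix is -i, giving *tafuleni*.
The diminutive form *tafuleni* — last vowel /i/ (an unrounded vowel) → -ar → *tafuleniar*.
Since the final sound of the plural form *tafuleniar* is /r/ (a consonant), it takes -te, giving *tafuleniarte*.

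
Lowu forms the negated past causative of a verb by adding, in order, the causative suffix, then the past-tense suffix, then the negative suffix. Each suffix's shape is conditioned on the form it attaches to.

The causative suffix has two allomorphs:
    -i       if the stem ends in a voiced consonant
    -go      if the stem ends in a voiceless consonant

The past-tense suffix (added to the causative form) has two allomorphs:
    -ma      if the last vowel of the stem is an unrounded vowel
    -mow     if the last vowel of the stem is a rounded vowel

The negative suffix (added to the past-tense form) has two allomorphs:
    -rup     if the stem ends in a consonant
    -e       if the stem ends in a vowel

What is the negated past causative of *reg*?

The final consonant of *reg* is /g/, which is voiced, so the causative suffix is -i, giving *regi*.
The causative form *regi* — last vowel /i/ (an unrounded vowel) → -ma → *regima*.
The past-tense form *regima* — final sound /a/ (a vowel) → -e → *regimae*.

regimae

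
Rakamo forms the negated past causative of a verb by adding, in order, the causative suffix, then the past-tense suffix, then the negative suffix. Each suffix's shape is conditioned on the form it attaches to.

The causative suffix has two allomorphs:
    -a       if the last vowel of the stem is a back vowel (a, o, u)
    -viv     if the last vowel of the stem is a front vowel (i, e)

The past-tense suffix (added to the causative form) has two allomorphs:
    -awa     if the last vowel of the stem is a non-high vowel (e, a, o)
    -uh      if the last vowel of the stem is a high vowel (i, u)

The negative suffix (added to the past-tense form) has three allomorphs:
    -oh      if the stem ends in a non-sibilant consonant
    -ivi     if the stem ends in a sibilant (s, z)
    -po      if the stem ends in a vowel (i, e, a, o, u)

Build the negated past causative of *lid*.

lidvivuhoh

*lid* — last vowel /i/ (a front vowel) → -viv → *lidviv*.
The causative form *lidviv*: last vowel = /i/, a high vowel → -uh → *lidvivuh*.
The final sound of the past-tense form *lidvivuh* is /h/, which is a non-sibilant consonant, so the negative suffix is -oh, giving *lidvivuhoh*.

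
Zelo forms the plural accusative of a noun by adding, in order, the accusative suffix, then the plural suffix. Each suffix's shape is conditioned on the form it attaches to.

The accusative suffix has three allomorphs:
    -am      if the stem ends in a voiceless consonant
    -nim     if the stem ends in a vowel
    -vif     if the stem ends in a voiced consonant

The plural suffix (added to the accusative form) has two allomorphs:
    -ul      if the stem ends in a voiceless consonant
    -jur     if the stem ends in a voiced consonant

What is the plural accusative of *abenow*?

The final sound of *abenow* is /w/, which is a voiced consonant, so the accusative suffix is -vif, giving *abenowvif*.
The final consonant of the accusative form *abenowvif* is /f/, which is voiceless, so the plural suffix is -ul, giving *abenowviful*.

abenowviful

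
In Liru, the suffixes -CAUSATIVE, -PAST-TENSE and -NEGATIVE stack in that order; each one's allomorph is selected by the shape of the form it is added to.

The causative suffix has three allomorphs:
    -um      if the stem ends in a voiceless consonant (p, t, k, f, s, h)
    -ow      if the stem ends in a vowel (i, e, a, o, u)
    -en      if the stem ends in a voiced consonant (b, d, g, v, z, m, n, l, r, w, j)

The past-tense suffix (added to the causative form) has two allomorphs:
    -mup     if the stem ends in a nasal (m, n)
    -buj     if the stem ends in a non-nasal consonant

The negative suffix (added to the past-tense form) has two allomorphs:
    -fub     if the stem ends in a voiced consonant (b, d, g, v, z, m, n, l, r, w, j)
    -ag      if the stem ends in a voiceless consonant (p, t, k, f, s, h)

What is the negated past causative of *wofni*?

wofniowbujfub

*wofni*: final sound = /i/, a vowel → -ow → *wofniow*.
The final consonant of the causative form *wofniow* is /w/, which is non-nasal, so the past-tense suffix is -buj, giving *wofniowbuj*.
The past-tense form *wofniowbuj* — final consonant /j/ (voiced) → -fub → *wofniowbujfub*.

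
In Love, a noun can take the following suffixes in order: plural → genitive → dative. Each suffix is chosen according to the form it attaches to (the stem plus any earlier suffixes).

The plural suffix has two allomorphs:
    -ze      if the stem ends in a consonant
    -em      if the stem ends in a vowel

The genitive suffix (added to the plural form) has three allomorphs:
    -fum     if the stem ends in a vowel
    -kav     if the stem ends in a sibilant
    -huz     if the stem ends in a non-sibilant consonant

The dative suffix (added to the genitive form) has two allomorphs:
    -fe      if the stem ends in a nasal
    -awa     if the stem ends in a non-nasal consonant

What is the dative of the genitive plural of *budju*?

budjuemhuzawa

Since the final sound of *budju* is /u/ (a vowel), it takes -em, giving *budjuem*.
The plural form *budjuem* — final sound /m/ (a non-sibilant consonant) → -huz → *budjuemhuz*.
The final consonant of the genitive form *budjuemhuz* is /z/, which is non-nasal, so the dative suffix is -awa, giving *budjuemhuzawa*.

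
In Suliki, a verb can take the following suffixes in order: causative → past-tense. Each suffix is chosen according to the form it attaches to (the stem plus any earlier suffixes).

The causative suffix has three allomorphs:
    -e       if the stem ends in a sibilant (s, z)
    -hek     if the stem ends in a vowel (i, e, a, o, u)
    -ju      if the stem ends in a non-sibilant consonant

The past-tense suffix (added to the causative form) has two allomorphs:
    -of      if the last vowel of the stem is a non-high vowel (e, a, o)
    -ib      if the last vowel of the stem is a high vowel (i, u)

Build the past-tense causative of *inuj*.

Since the final sound of *inuj* is /j/ (a non-sibilant consonant), it takes -ju, giving *inujju*.
Since the last vowel of the causative form *inujju* is /u/ (a high vowel), it takes -ib, giving *inujjuib*.

inujjuib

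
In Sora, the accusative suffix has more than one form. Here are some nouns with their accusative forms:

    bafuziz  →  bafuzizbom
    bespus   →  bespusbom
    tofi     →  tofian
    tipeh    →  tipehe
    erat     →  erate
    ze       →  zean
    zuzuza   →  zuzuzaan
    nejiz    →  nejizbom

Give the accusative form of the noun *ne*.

Looking at the final sound of each stem: -bom when the stem ends in a sibilant (*bafuziz*, *bespus*, *nejiz*); -e when the stem ends in a non-sibilant consonant (*tipeh*, *erat*); -an when the stem ends in a vowel (*tofi*, *ze*, *zuzuza*).
The final sound of *ne* is /e/, which is a vowel, so the suffix is -an, giving *nean*.

nean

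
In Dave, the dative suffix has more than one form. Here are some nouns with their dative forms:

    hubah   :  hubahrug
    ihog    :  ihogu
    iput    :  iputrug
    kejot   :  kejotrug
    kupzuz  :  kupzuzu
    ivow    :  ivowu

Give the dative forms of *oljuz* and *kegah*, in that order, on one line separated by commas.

oljuzu, kegahrug

The pattern is voicing of the final consonant: -rug when the stem ends in a voiceless consonant (*hubah*, *iput*, *kejot*); -u when the stem ends in a voiced consonant (*ihog*, *kupzuz*, *ivow*).
*oljuz* — final consonant /z/ (voiced) → -u → *oljuzu*.
*kegah* — final consonant /h/ (voiceless) → -rug → *kegahrug*.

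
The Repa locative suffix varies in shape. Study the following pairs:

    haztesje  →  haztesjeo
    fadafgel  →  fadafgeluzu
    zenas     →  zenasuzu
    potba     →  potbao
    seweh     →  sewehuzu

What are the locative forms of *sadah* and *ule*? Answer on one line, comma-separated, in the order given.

The suffix is conditioned by the final sound: -uzu when the stem ends in a consonant (*fadafgel*, *zenas*, *seweh*); -o when the stem ends in a vowel (*haztesje*, *potba*).
*sadah*: final sound = /h/, a consonant → -uzu → *sadahuzu*.
Since the final sound of *ule* is /e/ (a vowel), it takes -o, giving *uleo*.

sadahuzu, uleo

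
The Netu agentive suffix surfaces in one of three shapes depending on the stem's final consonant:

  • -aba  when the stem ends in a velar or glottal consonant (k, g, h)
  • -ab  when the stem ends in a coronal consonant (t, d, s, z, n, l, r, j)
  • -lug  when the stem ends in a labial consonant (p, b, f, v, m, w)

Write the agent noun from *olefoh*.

olefohaba

Since the final consonant of *olefoh* is /h/ (velar/glottal), it takes -aba, giving *olefohaba*.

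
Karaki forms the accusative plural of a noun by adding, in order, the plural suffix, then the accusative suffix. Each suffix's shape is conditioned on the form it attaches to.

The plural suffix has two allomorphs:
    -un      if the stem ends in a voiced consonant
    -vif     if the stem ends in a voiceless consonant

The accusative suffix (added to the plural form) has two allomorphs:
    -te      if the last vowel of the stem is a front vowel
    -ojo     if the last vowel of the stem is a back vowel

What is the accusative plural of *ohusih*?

*ohusih* — final consonant /h/ (voiceless) → -vif → *ohusihvif*.
The last vowel of the plural form *ohusihvif* is /i/, which is a front vowel, so the accusative suffix is -te, giving *ohusihvifte*.

ohusihvifte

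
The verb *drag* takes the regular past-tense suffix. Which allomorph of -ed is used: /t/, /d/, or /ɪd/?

The stem *drag* ends in a voiced sound other than /d/.
The -ed suffix is realized as /ɪd/ after /t, d/; as /t/ after other voiceless consonants; and as /d/ after other voiced sounds.
So -ed on *drag* is pronounced /d/.

/d/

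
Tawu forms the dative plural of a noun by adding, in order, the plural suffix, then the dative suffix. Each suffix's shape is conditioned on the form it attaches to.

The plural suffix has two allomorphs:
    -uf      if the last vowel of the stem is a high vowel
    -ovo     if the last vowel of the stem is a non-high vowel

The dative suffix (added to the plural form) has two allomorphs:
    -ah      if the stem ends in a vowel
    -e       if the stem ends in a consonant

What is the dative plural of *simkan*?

The last vowel of *simkan* is /a/, which is a non-high vowel, so the plural suffix is -ovo, giving *simkanovo*.
The plural form *simkanovo* — final sound /o/ (a vowel) → -ah → *simkanovoah*.

simkanovoah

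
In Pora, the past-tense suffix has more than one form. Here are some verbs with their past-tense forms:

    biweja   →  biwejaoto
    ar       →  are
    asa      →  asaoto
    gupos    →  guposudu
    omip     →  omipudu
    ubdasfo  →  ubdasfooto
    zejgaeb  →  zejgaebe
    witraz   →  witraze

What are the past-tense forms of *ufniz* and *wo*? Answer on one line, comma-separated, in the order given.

Looking at the final sound of each stem: -udu when the stem ends in a voiceless consonant (*gupos*, *omip*); -e when the stem ends in a voiced consonant (*ar*, *zejgaeb*, *witraz*); -oto when the stem ends in a vowel (*biweja*, *asa*, *ubdasfo*).
The final sound of *ufniz* is /z/, which is a voiced consonant, so the suffix is -e, giving *ufnize*.
Since the final sound of *wo* is /o/ (a vowel), it takes -oto, giving *wooto*.

ufnize, wooto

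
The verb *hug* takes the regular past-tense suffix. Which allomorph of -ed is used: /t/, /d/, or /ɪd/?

The stem *hug* ends in a voiced sound other than /d/.
The -ed suffix is realized as /ɪd/ after /t, d/; as /t/ after other voiceless consonants; and as /d/ after other voiced sounds.
So -ed on *hug* is pronounced /d/.

/d/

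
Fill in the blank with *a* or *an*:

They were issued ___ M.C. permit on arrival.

The indefinite article is chosen by the initial *sound* of the following word, not its spelling.
The initialism *M.C.* is read letter by letter; the first letter, M, is pronounced /ɛm/, which begins with a vowel sound.
So the article is *an*: They were issued an M.C. permit on arrival.

an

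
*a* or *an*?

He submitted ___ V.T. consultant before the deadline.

a

The indefinite article is chosen by the initial *sound* of the following word, not its spelling.
The initialism *V.T.* is read letter by letter; the first letter, V, is pronounced /viː/, which begins with a consonant sound.
So the article is *a*: He submitted a V.T. consultant before the deadline.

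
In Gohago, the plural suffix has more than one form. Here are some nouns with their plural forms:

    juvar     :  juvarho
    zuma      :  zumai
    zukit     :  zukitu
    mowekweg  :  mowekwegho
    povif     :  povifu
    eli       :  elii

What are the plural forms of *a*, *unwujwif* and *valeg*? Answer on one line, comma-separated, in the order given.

The suffix is conditioned by the final sound: -u when the stem ends in a voiceless consonant (*zukit*, *povif*); -ho when the stem ends in a voiced consonant (*juvar*, *mowekweg*); -i when the stem ends in a vowel (*zuma*, *eli*).
*a* — final sound /a/ (a vowel) → -i → *ai*.
The final sound of *unwujwif* is /f/, which is a voiceless consonant, so the suffix is -u, giving *unwujwifu*.
*valeg*: final sound = /g/, a voiced consonant → -ho → *valegho*.

ai, unwujwifu, valegho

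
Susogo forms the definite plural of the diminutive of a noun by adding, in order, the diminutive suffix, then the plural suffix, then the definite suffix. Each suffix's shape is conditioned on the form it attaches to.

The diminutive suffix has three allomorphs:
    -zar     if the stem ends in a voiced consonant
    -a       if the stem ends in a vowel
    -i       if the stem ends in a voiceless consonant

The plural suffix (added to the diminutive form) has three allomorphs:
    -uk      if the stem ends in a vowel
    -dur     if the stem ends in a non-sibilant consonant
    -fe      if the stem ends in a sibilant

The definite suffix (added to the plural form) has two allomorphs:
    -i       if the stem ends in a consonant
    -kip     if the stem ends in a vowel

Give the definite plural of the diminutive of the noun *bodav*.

bodavzarduri

The final sound of *bodav* is /v/, which is a voiced consonant, so the diminutive suffix is -zar, giving *bodavzar*.
Since the final sound of the diminutive form *bodavzar* is /r/ (a non-sibilant consonant), it takes -dur, giving *bodavzardur*.
The plural form *bodavzardur*: final sound = /r/, a consonant → -i → *bodavzarduri*.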